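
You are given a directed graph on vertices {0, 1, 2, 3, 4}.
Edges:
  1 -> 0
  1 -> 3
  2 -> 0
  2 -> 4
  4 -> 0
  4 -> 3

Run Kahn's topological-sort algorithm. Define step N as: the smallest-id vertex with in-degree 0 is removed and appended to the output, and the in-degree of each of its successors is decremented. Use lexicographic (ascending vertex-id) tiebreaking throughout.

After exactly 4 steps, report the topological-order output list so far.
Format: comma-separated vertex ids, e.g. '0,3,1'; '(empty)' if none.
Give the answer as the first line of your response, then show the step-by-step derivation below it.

1,2,4,0

step 1: output 1; order=[1]; indeg=(2,0,0,1,1)
step 2: output 2; order=[1,2]; indeg=(1,0,0,1,0)
step 3: output 4; order=[1,2,4]; indeg=(0,0,0,0,0)
step 4: output 0; order=[1,2,4,0]; indeg=(0,0,0,0,0)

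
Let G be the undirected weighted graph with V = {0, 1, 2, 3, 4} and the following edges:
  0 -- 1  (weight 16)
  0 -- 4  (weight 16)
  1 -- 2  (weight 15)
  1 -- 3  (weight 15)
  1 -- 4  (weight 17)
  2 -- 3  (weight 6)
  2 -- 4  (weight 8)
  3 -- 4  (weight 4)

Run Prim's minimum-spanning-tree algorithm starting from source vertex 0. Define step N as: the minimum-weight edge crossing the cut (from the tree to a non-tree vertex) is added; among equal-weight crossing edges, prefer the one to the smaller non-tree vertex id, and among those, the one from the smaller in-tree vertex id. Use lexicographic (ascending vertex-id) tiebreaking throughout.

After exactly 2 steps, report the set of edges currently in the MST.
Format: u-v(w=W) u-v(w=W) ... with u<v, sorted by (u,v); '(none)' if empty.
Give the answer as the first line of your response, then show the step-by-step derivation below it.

0-1(w=16) 1-2(w=15)

step 1: add edge 0-1 (w=16); MST = {0-1(w=16)}
step 2: add edge 1-2 (w=15); MST = {0-1(w=16) 1-2(w=15)}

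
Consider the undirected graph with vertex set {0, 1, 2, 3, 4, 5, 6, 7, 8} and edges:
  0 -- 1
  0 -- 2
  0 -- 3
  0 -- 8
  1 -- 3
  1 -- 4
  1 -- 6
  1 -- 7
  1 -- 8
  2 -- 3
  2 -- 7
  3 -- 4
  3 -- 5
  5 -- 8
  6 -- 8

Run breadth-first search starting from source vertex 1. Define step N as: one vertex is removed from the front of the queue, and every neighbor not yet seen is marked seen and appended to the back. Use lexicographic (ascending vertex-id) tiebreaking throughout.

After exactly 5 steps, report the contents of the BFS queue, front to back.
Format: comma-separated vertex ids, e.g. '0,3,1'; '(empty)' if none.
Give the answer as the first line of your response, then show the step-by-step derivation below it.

7,8,2,5

step 1: dequeue 1; queue=[0,3,4,6,7,8]; order=1
step 2: dequeue 0; queue=[3,4,6,7,8,2]; order=1,0
step 3: dequeue 3; queue=[4,6,7,8,2,5]; order=1,0,3
step 4: dequeue 4; queue=[6,7,8,2,5]; order=1,0,3,4
step 5: dequeue 6; queue=[7,8,2,5]; order=1,0,3,4,6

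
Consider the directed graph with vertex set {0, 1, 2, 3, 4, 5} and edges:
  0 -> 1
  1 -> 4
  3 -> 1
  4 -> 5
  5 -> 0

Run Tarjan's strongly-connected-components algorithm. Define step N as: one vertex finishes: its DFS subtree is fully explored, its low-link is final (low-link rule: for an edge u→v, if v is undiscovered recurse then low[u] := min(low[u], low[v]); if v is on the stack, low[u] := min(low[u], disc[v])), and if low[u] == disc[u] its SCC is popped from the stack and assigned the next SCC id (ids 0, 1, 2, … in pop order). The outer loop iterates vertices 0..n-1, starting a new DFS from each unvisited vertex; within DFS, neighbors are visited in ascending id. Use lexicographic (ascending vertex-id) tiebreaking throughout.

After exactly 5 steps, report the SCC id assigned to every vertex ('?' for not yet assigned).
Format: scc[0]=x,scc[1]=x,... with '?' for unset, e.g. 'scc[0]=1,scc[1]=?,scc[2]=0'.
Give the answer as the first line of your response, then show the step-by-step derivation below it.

scc[0]=0,scc[1]=0,scc[2]=1,scc[3]=?,scc[4]=0,scc[5]=0

step 1: low=(low[0]=0,low[1]=1,low[2]=?,low[3]=?,low[4]=2,low[5]=0); scc=(scc[0]=?,scc[1]=?,scc[2]=?,scc[3]=?,scc[4]=?,scc[5]=?)
step 2: low=(low[0]=0,low[1]=1,low[2]=?,low[3]=?,low[4]=0,low[5]=0); scc=(scc[0]=?,scc[1]=?,scc[2]=?,scc[3]=?,scc[4]=?,scc[5]=?)
step 3: low=(low[0]=0,low[1]=0,low[2]=?,low[3]=?,low[4]=0,low[5]=0); scc=(scc[0]=?,scc[1]=?,scc[2]=?,scc[3]=?,scc[4]=?,scc[5]=?)
step 4: low=(low[0]=0,low[1]=0,low[2]=?,low[3]=?,low[4]=0,low[5]=0); scc=(scc[0]=0,scc[1]=0,scc[2]=?,scc[3]=?,scc[4]=0,scc[5]=0)
step 5: low=(low[0]=0,low[1]=0,low[2]=4,low[3]=?,low[4]=0,low[5]=0); scc=(scc[0]=0,scc[1]=0,scc[2]=1,scc[3]=?,scc[4]=0,scc[5]=0)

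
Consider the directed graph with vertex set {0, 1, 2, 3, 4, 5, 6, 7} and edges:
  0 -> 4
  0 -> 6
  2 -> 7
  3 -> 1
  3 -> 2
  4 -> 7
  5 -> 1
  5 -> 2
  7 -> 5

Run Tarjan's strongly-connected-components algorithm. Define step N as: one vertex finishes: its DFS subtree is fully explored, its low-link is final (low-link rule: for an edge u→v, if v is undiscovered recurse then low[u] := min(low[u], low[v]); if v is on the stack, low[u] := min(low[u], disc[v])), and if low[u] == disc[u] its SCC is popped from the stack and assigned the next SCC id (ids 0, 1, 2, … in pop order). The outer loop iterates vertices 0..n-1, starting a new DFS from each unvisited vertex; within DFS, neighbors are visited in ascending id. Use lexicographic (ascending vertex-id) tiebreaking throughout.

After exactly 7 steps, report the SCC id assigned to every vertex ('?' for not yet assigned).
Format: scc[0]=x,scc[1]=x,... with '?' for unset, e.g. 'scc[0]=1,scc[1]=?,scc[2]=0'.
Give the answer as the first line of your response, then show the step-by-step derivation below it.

scc[0]=4,scc[1]=0,scc[2]=1,scc[3]=?,scc[4]=2,scc[5]=1,scc[6]=3,scc[7]=1

step 1: low=(low[0]=0,low[1]=4,low[2]=?,low[3]=?,low[4]=1,low[5]=3,low[6]=?,low[7]=2); scc=(scc[0]=?,scc[1]=0,scc[2]=?,scc[3]=?,scc[4]=?,scc[5]=?,scc[6]=?,scc[7]=?)
step 2: low=(low[0]=0,low[1]=4,low[2]=2,low[3]=?,low[4]=1,low[5]=3,low[6]=?,low[7]=2); scc=(scc[0]=?,scc[1]=0,scc[2]=?,scc[3]=?,scc[4]=?,scc[5]=?,scc[6]=?,scc[7]=?)
step 3: low=(low[0]=0,low[1]=4,low[2]=2,low[3]=?,low[4]=1,low[5]=2,low[6]=?,low[7]=2); scc=(scc[0]=?,scc[1]=0,scc[2]=?,scc[3]=?,scc[4]=?,scc[5]=?,scc[6]=?,scc[7]=?)
step 4: low=(low[0]=0,low[1]=4,low[2]=2,low[3]=?,low[4]=1,low[5]=2,low[6]=?,low[7]=2); scc=(scc[0]=?,scc[1]=0,scc[2]=1,scc[3]=?,scc[4]=?,scc[5]=1,scc[6]=?,scc[7]=1)
step 5: low=(low[0]=0,low[1]=4,low[2]=2,low[3]=?,low[4]=1,low[5]=2,low[6]=?,low[7]=2); scc=(scc[0]=?,scc[1]=0,scc[2]=1,scc[3]=?,scc[4]=2,scc[5]=1,scc[6]=?,scc[7]=1)
step 6: low=(low[0]=0,low[1]=4,low[2]=2,low[3]=?,low[4]=1,low[5]=2,low[6]=6,low[7]=2); scc=(scc[0]=?,scc[1]=0,scc[2]=1,scc[3]=?,scc[4]=2,scc[5]=1,scc[6]=3,scc[7]=1)
step 7: low=(low[0]=0,low[1]=4,low[2]=2,low[3]=?,low[4]=1,low[5]=2,low[6]=6,low[7]=2); scc=(scc[0]=4,scc[1]=0,scc[2]=1,scc[3]=?,scc[4]=2,scc[5]=1,scc[6]=3,scc[7]=1)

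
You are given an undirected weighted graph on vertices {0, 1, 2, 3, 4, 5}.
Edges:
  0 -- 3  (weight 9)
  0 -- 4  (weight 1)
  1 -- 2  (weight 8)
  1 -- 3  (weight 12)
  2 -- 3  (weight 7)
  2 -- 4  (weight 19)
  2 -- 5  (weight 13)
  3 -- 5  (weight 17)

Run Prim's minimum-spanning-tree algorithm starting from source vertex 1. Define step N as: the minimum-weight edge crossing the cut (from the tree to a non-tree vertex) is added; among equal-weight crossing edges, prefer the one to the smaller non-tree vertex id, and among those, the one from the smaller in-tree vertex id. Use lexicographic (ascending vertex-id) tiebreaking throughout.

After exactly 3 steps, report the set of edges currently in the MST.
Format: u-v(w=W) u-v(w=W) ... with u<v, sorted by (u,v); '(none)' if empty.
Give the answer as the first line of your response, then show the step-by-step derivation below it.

0-3(w=9) 1-2(w=8) 2-3(w=7)

step 1: add edge 1-2 (w=8); MST = {1-2(w=8)}
step 2: add edge 2-3 (w=7); MST = {1-2(w=8) 2-3(w=7)}
step 3: add edge 0-3 (w=9); MST = {0-3(w=9) 1-2(w=8) 2-3(w=7)}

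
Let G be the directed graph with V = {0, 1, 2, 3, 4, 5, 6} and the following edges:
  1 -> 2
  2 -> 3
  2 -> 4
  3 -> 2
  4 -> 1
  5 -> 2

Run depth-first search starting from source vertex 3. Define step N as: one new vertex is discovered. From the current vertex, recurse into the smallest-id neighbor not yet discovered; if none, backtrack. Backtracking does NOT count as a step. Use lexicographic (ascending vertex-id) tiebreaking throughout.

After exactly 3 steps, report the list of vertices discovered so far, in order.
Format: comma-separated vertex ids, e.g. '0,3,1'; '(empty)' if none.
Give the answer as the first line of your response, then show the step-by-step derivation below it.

3,2,4

step 1: discover 3; path=3; order=3
step 2: discover 2; path=3>2; order=3,2
step 3: discover 4; path=3>2>4; order=3,2,4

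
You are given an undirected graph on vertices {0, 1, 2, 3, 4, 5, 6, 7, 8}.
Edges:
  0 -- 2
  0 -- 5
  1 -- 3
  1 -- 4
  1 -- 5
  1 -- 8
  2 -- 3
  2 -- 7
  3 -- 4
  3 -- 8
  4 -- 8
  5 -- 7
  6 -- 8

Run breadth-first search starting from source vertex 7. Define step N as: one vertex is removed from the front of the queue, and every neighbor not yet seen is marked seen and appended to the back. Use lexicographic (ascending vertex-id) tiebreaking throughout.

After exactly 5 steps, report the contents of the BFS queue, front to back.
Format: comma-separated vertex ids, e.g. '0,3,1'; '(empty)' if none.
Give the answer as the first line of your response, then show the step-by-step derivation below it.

1,4,8

step 1: dequeue 7; queue=[2,5]; order=7
step 2: dequeue 2; queue=[5,0,3]; order=7,2
step 3: dequeue 5; queue=[0,3,1]; order=7,2,5
step 4: dequeue 0; queue=[3,1]; order=7,2,5,0
step 5: dequeue 3; queue=[1,4,8]; order=7,2,5,0,3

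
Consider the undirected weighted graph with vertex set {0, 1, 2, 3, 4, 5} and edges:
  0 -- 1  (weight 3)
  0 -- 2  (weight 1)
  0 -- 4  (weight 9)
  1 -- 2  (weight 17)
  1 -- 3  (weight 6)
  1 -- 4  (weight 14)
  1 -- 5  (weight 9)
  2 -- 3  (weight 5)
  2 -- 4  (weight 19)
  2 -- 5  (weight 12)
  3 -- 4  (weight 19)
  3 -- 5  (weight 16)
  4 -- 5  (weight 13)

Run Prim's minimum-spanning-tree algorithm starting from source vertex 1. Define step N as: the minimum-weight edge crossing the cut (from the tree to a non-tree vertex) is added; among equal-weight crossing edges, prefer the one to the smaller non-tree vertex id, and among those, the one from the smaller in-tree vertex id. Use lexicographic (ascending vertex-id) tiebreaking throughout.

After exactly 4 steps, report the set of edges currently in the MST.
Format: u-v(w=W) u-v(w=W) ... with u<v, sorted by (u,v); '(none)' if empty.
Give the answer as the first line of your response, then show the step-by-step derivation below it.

0-1(w=3) 0-2(w=1) 0-4(w=9) 2-3(w=5)

step 1: add edge 0-1 (w=3); MST = {0-1(w=3)}
step 2: add edge 0-2 (w=1); MST = {0-1(w=3) 0-2(w=1)}
step 3: add edge 2-3 (w=5); MST = {0-1(w=3) 0-2(w=1) 2-3(w=5)}
step 4: add edge 0-4 (w=9); MST = {0-1(w=3) 0-2(w=1) 0-4(w=9) 2-3(w=5)}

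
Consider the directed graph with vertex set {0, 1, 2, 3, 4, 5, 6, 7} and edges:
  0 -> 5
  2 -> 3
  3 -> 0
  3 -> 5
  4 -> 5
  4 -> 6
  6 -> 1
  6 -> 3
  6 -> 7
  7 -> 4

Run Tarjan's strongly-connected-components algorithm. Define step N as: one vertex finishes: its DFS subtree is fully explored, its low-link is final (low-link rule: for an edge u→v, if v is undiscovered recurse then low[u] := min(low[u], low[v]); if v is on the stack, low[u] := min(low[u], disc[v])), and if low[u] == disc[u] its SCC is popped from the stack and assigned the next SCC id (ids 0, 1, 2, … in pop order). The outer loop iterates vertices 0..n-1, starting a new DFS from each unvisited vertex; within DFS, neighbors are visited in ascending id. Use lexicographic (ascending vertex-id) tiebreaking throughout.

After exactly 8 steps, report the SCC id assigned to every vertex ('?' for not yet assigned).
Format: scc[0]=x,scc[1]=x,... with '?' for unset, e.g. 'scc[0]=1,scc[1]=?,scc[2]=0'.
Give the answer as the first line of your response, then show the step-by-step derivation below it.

scc[0]=1,scc[1]=2,scc[2]=4,scc[3]=3,scc[4]=5,scc[5]=0,scc[6]=5,scc[7]=5

step 1: low=(low[0]=0,low[1]=?,low[2]=?,low[3]=?,low[4]=?,low[5]=1,low[6]=?,low[7]=?); scc=(scc[0]=?,scc[1]=?,scc[2]=?,scc[3]=?,scc[4]=?,scc[5]=0,scc[6]=?,scc[7]=?)
step 2: low=(low[0]=0,low[1]=?,low[2]=?,low[3]=?,low[4]=?,low[5]=1,low[6]=?,low[7]=?); scc=(scc[0]=1,scc[1]=?,scc[2]=?,scc[3]=?,scc[4]=?,scc[5]=0,scc[6]=?,scc[7]=?)
step 3: low=(low[0]=0,low[1]=2,low[2]=?,low[3]=?,low[4]=?,low[5]=1,low[6]=?,low[7]=?); scc=(scc[0]=1,scc[1]=2,scc[2]=?,scc[3]=?,scc[4]=?,scc[5]=0,scc[6]=?,scc[7]=?)
step 4: low=(low[0]=0,low[1]=2,low[2]=3,low[3]=4,low[4]=?,low[5]=1,low[6]=?,low[7]=?); scc=(scc[0]=1,scc[1]=2,scc[2]=?,scc[3]=3,scc[4]=?,scc[5]=0,scc[6]=?,scc[7]=?)
step 5: low=(low[0]=0,low[1]=2,low[2]=3,low[3]=4,low[4]=?,low[5]=1,low[6]=?,low[7]=?); scc=(scc[0]=1,scc[1]=2,scc[2]=4,scc[3]=3,scc[4]=?,scc[5]=0,scc[6]=?,scc[7]=?)
step 6: low=(low[0]=0,low[1]=2,low[2]=3,low[3]=4,low[4]=5,low[5]=1,low[6]=6,low[7]=5); scc=(scc[0]=1,scc[1]=2,scc[2]=4,scc[3]=3,scc[4]=?,scc[5]=0,scc[6]=?,scc[7]=?)
step 7: low=(low[0]=0,low[1]=2,low[2]=3,low[3]=4,low[4]=5,low[5]=1,low[6]=5,low[7]=5); scc=(scc[0]=1,scc[1]=2,scc[2]=4,scc[3]=3,scc[4]=?,scc[5]=0,scc[6]=?,scc[7]=?)
step 8: low=(low[0]=0,low[1]=2,low[2]=3,low[3]=4,low[4]=5,low[5]=1,low[6]=5,low[7]=5); scc=(scc[0]=1,scc[1]=2,scc[2]=4,scc[3]=3,scc[4]=5,scc[5]=0,scc[6]=5,scc[7]=5)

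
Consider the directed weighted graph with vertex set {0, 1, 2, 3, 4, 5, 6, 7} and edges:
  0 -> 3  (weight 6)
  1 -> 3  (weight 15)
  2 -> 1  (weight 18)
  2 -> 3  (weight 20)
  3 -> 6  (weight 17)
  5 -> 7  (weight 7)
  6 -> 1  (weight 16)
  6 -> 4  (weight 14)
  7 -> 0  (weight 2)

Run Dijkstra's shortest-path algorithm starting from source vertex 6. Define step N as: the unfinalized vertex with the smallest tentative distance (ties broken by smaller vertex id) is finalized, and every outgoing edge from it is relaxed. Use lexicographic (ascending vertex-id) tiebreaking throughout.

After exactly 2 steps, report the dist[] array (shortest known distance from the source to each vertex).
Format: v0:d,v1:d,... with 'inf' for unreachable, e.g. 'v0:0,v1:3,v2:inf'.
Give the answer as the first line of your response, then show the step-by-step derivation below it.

v0:inf,v1:16,v2:inf,v3:inf,v4:14,v5:inf,v6:0,v7:inf

step 1: dist = v0:inf,v1:16,v2:inf,v3:inf,v4:14,v5:inf,v6:0,v7:inf
step 2: dist = v0:inf,v1:16,v2:inf,v3:inf,v4:14,v5:inf,v6:0,v7:inf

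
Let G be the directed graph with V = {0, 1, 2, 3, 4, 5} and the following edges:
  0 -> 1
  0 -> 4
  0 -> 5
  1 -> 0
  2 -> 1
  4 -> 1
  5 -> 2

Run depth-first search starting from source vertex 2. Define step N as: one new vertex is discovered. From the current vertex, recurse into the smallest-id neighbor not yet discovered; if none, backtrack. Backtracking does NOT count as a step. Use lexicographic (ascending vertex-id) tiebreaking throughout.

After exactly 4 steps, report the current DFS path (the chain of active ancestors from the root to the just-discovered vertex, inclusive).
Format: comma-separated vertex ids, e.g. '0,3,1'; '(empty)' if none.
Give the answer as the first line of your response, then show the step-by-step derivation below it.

2,1,0,4

step 1: discover 2; path=2; order=2
step 2: discover 1; path=2>1; order=2,1
step 3: discover 0; path=2>1>0; order=2,1,0
step 4: discover 4; path=2>1>0>4; order=2,1,0,4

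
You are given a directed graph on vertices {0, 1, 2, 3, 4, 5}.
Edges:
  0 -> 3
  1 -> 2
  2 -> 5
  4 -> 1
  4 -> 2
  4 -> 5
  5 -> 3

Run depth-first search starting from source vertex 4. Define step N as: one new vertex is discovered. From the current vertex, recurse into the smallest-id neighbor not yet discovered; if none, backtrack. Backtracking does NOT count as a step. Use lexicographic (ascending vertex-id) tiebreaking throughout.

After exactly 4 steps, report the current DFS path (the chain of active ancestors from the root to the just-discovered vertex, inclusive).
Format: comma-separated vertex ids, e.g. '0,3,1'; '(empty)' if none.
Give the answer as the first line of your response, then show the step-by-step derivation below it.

4,1,2,5

step 1: discover 4; path=4; order=4
step 2: discover 1; path=4>1; order=4,1
step 3: discover 2; path=4>1>2; order=4,1,2
step 4: discover 5; path=4>1>2>5; order=4,1,2,5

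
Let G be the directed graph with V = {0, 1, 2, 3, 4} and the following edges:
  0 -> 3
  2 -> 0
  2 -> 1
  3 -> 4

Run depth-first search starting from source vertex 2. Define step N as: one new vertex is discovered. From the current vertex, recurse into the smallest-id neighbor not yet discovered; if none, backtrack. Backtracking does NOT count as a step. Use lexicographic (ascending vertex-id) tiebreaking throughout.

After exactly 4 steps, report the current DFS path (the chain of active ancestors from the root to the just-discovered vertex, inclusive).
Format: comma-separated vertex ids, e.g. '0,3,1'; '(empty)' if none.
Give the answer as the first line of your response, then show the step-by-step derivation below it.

2,0,3,4

step 1: discover 2; path=2; order=2
step 2: discover 0; path=2>0; order=2,0
step 3: discover 3; path=2>0>3; order=2,0,3
step 4: discover 4; path=2>0>3>4; order=2,0,3,4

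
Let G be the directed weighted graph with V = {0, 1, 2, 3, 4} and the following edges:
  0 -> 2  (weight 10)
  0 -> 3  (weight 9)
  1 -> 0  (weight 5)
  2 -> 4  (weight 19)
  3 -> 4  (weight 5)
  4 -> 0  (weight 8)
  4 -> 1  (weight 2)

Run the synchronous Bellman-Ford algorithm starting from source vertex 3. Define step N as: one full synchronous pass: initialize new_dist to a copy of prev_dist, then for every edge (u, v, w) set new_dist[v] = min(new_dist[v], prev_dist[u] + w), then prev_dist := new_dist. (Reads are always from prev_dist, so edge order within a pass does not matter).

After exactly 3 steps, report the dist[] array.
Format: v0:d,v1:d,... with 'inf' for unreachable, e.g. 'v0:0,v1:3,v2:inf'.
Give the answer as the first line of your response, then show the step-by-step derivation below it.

v0:12,v1:7,v2:23,v3:0,v4:5

step 1: dist = v0:inf,v1:inf,v2:inf,v3:0,v4:5
step 2: dist = v0:13,v1:7,v2:inf,v3:0,v4:5
step 3: dist = v0:12,v1:7,v2:23,v3:0,v4:5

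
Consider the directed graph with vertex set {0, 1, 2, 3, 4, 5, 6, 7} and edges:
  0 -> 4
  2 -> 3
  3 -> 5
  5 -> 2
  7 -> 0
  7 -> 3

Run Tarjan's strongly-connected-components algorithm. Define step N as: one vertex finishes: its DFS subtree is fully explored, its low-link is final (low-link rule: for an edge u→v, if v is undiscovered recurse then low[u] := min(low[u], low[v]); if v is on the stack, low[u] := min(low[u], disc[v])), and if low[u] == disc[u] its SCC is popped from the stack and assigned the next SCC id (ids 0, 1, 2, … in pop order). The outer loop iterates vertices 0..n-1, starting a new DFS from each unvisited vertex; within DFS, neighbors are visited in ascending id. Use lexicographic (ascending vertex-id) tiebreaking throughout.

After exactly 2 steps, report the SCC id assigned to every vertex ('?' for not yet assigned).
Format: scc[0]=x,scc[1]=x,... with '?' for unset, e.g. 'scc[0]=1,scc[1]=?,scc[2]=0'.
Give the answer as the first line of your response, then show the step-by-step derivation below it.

scc[0]=1,scc[1]=?,scc[2]=?,scc[3]=?,scc[4]=0,scc[5]=?,scc[6]=?,scc[7]=?

step 1: low=(low[0]=0,low[1]=?,low[2]=?,low[3]=?,low[4]=1,low[5]=?,low[6]=?,low[7]=?); scc=(scc[0]=?,scc[1]=?,scc[2]=?,scc[3]=?,scc[4]=0,scc[5]=?,scc[6]=?,scc[7]=?)
step 2: low=(low[0]=0,low[1]=?,low[2]=?,low[3]=?,low[4]=1,low[5]=?,low[6]=?,low[7]=?); scc=(scc[0]=1,scc[1]=?,scc[2]=?,scc[3]=?,scc[4]=0,scc[5]=?,scc[6]=?,scc[7]=?)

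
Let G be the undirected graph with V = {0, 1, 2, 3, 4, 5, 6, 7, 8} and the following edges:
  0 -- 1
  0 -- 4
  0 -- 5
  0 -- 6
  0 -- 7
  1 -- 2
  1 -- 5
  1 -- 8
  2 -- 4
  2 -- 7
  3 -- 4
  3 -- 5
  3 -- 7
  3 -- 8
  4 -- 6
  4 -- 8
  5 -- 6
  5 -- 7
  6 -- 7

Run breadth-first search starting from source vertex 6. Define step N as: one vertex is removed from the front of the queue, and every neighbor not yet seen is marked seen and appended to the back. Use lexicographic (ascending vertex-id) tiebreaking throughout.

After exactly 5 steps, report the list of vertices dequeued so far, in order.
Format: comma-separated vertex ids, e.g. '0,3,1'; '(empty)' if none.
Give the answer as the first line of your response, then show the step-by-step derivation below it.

6,0,4,5,7

step 1: dequeue 6; queue=[0,4,5,7]; order=6
step 2: dequeue 0; queue=[4,5,7,1]; order=6,0
step 3: dequeue 4; queue=[5,7,1,2,3,8]; order=6,0,4
step 4: dequeue 5; queue=[7,1,2,3,8]; order=6,0,4,5
step 5: dequeue 7; queue=[1,2,3,8]; order=6,0,4,5,7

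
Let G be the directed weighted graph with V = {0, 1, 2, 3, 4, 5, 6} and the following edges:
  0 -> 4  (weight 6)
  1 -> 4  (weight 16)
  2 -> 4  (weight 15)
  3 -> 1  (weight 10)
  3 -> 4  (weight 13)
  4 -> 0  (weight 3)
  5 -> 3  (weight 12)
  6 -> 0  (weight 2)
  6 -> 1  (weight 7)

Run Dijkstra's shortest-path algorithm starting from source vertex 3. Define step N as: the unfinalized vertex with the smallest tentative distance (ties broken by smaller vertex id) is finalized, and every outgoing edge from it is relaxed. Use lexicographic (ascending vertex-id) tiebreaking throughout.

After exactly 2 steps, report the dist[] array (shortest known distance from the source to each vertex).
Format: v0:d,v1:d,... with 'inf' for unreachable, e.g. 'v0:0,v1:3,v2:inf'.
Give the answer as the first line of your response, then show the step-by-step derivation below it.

v0:inf,v1:10,v2:inf,v3:0,v4:13,v5:inf,v6:inf

step 1: dist = v0:inf,v1:10,v2:inf,v3:0,v4:13,v5:inf,v6:inf
step 2: dist = v0:inf,v1:10,v2:inf,v3:0,v4:13,v5:inf,v6:inf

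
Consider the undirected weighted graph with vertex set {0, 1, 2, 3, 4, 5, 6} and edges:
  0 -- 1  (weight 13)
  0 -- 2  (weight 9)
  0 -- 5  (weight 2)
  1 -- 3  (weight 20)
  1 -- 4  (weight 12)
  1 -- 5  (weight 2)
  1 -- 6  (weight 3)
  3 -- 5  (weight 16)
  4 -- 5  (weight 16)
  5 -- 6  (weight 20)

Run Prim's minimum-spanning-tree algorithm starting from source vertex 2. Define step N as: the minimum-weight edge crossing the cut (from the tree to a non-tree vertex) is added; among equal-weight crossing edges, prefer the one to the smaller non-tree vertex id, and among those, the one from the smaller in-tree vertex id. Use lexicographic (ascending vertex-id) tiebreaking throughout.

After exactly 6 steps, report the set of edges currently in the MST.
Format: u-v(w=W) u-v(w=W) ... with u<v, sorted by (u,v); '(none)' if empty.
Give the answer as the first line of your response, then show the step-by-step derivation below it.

0-2(w=9) 0-5(w=2) 1-4(w=12) 1-5(w=2) 1-6(w=3) 3-5(w=16)

step 1: add edge 0-2 (w=9); MST = {0-2(w=9)}
step 2: add edge 0-5 (w=2); MST = {0-2(w=9) 0-5(w=2)}
step 3: add edge 1-5 (w=2); MST = {0-2(w=9) 0-5(w=2) 1-5(w=2)}
step 4: add edge 1-6 (w=3); MST = {0-2(w=9) 0-5(w=2) 1-5(w=2) 1-6(w=3)}
step 5: add edge 1-4 (w=12); MST = {0-2(w=9) 0-5(w=2) 1-4(w=12) 1-5(w=2) 1-6(w=3)}
step 6: add edge 3-5 (w=16); MST = {0-2(w=9) 0-5(w=2) 1-4(w=12) 1-5(w=2) 1-6(w=3) 3-5(w=16)}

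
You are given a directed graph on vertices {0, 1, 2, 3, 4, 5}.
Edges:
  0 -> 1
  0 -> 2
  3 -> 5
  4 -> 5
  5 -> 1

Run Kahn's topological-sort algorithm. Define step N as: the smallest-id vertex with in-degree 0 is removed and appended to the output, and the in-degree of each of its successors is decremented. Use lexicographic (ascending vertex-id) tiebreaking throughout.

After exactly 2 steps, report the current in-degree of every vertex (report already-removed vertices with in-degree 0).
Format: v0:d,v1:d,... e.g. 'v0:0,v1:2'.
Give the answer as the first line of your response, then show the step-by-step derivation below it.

v0:0,v1:1,v2:0,v3:0,v4:0,v5:2

step 1: output 0; order=[0]; indeg=(0,1,0,0,0,2)
step 2: output 2; order=[0,2]; indeg=(0,1,0,0,0,2)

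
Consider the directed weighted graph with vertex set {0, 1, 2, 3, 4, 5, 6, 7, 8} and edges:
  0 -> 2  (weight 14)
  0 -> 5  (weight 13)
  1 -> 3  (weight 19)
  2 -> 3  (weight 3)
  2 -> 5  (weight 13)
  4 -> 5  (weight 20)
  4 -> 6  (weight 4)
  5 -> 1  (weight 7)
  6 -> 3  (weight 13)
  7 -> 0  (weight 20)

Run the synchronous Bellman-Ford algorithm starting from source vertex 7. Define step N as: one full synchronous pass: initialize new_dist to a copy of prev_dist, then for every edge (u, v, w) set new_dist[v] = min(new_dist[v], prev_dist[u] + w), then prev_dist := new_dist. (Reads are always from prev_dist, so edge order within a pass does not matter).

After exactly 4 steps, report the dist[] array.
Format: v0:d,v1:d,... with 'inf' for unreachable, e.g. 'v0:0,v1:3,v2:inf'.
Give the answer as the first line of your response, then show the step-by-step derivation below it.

v0:20,v1:40,v2:34,v3:37,v4:inf,v5:33,v6:inf,v7:0,v8:inf

step 1: dist = v0:20,v1:inf,v2:inf,v3:inf,v4:inf,v5:inf,v6:inf,v7:0,v8:inf
step 2: dist = v0:20,v1:inf,v2:34,v3:inf,v4:inf,v5:33,v6:inf,v7:0,v8:inf
step 3: dist = v0:20,v1:40,v2:34,v3:37,v4:inf,v5:33,v6:inf,v7:0,v8:inf
step 4: dist = v0:20,v1:40,v2:34,v3:37,v4:inf,v5:33,v6:inf,v7:0,v8:inf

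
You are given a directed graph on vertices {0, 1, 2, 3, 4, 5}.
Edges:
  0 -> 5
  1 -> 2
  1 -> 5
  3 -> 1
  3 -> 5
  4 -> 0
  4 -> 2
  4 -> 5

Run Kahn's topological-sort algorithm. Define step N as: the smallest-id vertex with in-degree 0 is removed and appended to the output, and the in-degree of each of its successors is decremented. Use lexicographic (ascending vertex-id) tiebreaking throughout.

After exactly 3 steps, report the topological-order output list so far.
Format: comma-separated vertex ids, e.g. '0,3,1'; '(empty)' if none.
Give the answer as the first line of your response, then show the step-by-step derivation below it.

3,1,4

step 1: output 3; order=[3]; indeg=(1,0,2,0,0,3)
step 2: output 1; order=[3,1]; indeg=(1,0,1,0,0,2)
step 3: output 4; order=[3,1,4]; indeg=(0,0,0,0,0,1)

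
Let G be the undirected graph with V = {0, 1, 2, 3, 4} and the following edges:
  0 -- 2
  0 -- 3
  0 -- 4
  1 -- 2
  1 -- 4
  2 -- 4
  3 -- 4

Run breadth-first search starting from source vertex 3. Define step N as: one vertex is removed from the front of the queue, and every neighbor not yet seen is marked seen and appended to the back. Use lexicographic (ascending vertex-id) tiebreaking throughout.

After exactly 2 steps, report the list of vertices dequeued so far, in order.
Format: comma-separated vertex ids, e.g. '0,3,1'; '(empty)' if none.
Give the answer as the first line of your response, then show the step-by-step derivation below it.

3,0

step 1: dequeue 3; queue=[0,4]; order=3
step 2: dequeue 0; queue=[4,2]; order=3,0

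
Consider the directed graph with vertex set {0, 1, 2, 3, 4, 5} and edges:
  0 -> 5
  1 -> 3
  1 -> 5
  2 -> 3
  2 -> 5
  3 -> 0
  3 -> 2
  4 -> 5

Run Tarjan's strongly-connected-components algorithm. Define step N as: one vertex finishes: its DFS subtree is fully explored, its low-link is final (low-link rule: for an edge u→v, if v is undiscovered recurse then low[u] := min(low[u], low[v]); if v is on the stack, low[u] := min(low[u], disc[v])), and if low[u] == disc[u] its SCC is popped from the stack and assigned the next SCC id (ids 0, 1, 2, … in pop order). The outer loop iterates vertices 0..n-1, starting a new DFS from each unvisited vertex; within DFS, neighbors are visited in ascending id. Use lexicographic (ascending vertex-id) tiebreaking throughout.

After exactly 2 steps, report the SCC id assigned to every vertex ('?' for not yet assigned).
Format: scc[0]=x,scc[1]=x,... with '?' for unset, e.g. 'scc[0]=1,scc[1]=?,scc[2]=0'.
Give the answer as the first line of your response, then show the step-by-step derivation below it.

scc[0]=1,scc[1]=?,scc[2]=?,scc[3]=?,scc[4]=?,scc[5]=0

step 1: low=(low[0]=0,low[1]=?,low[2]=?,low[3]=?,low[4]=?,low[5]=1); scc=(scc[0]=?,scc[1]=?,scc[2]=?,scc[3]=?,scc[4]=?,scc[5]=0)
step 2: low=(low[0]=0,low[1]=?,low[2]=?,low[3]=?,low[4]=?,low[5]=1); scc=(scc[0]=1,scc[1]=?,scc[2]=?,scc[3]=?,scc[4]=?,scc[5]=0)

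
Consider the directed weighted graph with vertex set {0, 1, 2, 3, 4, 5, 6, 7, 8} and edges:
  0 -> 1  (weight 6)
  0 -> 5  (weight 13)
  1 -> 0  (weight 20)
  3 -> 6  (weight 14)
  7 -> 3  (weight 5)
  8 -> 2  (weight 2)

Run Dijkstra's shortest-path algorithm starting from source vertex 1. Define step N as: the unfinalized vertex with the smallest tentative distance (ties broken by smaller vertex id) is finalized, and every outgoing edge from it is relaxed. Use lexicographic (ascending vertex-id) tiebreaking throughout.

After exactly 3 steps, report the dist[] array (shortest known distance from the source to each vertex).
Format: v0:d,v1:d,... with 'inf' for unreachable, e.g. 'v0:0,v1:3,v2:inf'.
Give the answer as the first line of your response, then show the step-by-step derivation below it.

v0:20,v1:0,v2:inf,v3:inf,v4:inf,v5:33,v6:inf,v7:inf,v8:inf

step 1: dist = v0:20,v1:0,v2:inf,v3:inf,v4:inf,v5:inf,v6:inf,v7:inf,v8:inf
step 2: dist = v0:20,v1:0,v2:inf,v3:inf,v4:inf,v5:33,v6:inf,v7:inf,v8:inf
step 3: dist = v0:20,v1:0,v2:inf,v3:inf,v4:inf,v5:33,v6:inf,v7:inf,v8:inf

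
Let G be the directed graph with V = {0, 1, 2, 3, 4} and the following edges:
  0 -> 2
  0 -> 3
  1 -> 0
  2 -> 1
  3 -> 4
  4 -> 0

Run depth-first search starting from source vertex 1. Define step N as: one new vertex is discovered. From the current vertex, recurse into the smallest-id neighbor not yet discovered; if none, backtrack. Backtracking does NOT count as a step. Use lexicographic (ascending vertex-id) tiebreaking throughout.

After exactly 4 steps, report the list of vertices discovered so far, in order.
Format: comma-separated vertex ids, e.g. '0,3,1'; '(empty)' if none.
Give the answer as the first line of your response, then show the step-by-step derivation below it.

1,0,2,3

step 1: discover 1; path=1; order=1
step 2: discover 0; path=1>0; order=1,0
step 3: discover 2; path=1>0>2; order=1,0,2
step 4: discover 3; path=1>0>3; order=1,0,2,3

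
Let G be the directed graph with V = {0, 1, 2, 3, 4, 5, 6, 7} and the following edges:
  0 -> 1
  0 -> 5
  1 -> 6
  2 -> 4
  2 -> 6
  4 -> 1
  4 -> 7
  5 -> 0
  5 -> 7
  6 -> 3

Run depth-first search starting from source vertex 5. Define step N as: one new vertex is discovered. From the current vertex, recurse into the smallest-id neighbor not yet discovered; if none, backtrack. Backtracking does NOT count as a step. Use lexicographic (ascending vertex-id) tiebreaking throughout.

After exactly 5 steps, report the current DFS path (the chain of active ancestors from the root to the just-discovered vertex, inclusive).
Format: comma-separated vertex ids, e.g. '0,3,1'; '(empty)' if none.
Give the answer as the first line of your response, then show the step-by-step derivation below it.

5,0,1,6,3

step 1: discover 5; path=5; order=5
step 2: discover 0; path=5>0; order=5,0
step 3: discover 1; path=5>0>1; order=5,0,1
step 4: discover 6; path=5>0>1>6; order=5,0,1,6
step 5: discover 3; path=5>0>1>6>3; order=5,0,1,6,3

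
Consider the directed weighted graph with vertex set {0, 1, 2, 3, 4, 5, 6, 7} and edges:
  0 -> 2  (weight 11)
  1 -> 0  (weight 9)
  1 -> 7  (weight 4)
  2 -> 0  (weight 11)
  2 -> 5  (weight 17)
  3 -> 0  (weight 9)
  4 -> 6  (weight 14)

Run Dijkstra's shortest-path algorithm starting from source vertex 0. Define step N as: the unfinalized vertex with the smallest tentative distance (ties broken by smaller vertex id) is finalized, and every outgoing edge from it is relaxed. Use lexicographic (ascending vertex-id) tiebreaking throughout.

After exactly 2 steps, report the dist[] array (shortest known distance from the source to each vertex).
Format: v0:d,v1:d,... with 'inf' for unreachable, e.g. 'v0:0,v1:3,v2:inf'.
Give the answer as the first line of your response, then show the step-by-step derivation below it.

v0:0,v1:inf,v2:11,v3:inf,v4:inf,v5:28,v6:inf,v7:inf

step 1: dist = v0:0,v1:inf,v2:11,v3:inf,v4:inf,v5:inf,v6:inf,v7:inf
step 2: dist = v0:0,v1:inf,v2:11,v3:inf,v4:inf,v5:28,v6:inf,v7:inf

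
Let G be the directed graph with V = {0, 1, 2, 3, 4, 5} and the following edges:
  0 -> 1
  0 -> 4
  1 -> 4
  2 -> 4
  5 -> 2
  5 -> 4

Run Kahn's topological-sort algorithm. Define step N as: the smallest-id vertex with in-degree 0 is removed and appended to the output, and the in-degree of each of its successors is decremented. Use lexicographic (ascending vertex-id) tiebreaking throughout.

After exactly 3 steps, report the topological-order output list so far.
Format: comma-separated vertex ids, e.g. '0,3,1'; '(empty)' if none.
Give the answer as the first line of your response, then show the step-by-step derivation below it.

0,1,3

step 1: output 0; order=[0]; indeg=(0,0,1,0,3,0)
step 2: output 1; order=[0,1]; indeg=(0,0,1,0,2,0)
step 3: output 3; order=[0,1,3]; indeg=(0,0,1,0,2,0)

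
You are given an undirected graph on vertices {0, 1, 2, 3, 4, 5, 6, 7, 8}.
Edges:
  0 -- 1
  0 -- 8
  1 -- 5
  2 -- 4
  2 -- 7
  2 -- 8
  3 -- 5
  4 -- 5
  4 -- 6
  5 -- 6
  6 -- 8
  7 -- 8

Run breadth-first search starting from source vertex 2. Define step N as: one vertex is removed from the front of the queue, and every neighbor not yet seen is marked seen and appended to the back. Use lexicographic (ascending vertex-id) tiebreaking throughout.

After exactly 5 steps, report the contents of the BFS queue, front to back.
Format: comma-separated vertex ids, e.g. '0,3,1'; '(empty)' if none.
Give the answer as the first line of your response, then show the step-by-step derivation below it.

6,0,1,3

step 1: dequeue 2; queue=[4,7,8]; order=2
step 2: dequeue 4; queue=[7,8,5,6]; order=2,4
step 3: dequeue 7; queue=[8,5,6]; order=2,4,7
step 4: dequeue 8; queue=[5,6,0]; order=2,4,7,8
step 5: dequeue 5; queue=[6,0,1,3]; order=2,4,7,8,5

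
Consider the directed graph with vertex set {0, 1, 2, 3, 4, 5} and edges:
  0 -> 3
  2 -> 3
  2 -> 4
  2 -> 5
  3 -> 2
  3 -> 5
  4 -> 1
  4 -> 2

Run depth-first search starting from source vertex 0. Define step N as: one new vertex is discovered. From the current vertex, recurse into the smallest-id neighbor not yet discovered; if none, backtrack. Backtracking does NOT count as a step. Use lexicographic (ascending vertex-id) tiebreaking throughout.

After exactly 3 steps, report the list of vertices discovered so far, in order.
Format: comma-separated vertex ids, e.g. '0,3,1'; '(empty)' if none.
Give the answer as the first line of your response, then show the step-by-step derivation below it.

0,3,2

step 1: discover 0; path=0; order=0
step 2: discover 3; path=0>3; order=0,3
step 3: discover 2; path=0>3>2; order=0,3,2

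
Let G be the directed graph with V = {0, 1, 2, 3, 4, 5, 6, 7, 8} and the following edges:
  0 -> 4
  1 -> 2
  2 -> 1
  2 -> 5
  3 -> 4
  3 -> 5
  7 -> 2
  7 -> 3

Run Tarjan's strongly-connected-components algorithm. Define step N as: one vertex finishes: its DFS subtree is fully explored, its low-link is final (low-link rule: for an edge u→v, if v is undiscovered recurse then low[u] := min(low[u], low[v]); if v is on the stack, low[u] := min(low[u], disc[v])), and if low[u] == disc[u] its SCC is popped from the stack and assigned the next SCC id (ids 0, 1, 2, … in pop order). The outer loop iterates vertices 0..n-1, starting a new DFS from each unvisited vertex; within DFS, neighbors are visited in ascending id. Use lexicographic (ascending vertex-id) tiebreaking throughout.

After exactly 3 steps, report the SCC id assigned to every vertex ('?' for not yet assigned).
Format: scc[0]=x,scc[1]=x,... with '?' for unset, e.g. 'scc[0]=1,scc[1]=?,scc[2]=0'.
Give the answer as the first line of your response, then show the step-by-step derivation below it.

scc[0]=1,scc[1]=?,scc[2]=?,scc[3]=?,scc[4]=0,scc[5]=2,scc[6]=?,scc[7]=?,scc[8]=?

step 1: low=(low[0]=0,low[1]=?,low[2]=?,low[3]=?,low[4]=1,low[5]=?,low[6]=?,low[7]=?,low[8]=?); scc=(scc[0]=?,scc[1]=?,scc[2]=?,scc[3]=?,scc[4]=0,scc[5]=?,scc[6]=?,scc[7]=?,scc[8]=?)
step 2: low=(low[0]=0,low[1]=?,low[2]=?,low[3]=?,low[4]=1,low[5]=?,low[6]=?,low[7]=?,low[8]=?); scc=(scc[0]=1,scc[1]=?,scc[2]=?,scc[3]=?,scc[4]=0,scc[5]=?,scc[6]=?,scc[7]=?,scc[8]=?)
step 3: low=(low[0]=0,low[1]=2,low[2]=2,low[3]=?,low[4]=1,low[5]=4,low[6]=?,low[7]=?,low[8]=?); scc=(scc[0]=1,scc[1]=?,scc[2]=?,scc[3]=?,scc[4]=0,scc[5]=2,scc[6]=?,scc[7]=?,scc[8]=?)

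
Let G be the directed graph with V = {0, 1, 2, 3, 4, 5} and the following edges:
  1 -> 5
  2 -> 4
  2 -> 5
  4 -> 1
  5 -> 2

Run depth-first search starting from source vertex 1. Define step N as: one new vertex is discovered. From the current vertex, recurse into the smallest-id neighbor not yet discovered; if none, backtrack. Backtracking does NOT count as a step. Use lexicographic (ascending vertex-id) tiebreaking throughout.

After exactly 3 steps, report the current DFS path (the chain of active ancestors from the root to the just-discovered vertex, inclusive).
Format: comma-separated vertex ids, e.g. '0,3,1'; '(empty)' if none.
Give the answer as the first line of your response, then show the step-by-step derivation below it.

1,5,2

step 1: discover 1; path=1; order=1
step 2: discover 5; path=1>5; order=1,5
step 3: discover 2; path=1>5>2; order=1,5,2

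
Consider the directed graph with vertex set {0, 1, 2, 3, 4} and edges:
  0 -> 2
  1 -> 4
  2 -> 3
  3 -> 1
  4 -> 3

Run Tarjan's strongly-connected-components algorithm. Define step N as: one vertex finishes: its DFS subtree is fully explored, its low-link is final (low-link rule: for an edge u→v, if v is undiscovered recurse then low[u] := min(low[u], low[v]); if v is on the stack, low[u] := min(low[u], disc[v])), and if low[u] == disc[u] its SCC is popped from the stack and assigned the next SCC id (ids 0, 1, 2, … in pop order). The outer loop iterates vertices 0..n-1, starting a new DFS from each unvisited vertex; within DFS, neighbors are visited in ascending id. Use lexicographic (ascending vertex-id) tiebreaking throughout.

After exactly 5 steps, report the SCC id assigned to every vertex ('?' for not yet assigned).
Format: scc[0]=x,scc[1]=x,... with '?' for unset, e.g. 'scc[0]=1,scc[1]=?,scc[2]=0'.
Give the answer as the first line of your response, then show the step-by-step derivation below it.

scc[0]=2,scc[1]=0,scc[2]=1,scc[3]=0,scc[4]=0

step 1: low=(low[0]=0,low[1]=3,low[2]=1,low[3]=2,low[4]=2); scc=(scc[0]=?,scc[1]=?,scc[2]=?,scc[3]=?,scc[4]=?)
step 2: low=(low[0]=0,low[1]=2,low[2]=1,low[3]=2,low[4]=2); scc=(scc[0]=?,scc[1]=?,scc[2]=?,scc[3]=?,scc[4]=?)
step 3: low=(low[0]=0,low[1]=2,low[2]=1,low[3]=2,low[4]=2); scc=(scc[0]=?,scc[1]=0,scc[2]=?,scc[3]=0,scc[4]=0)
step 4: low=(low[0]=0,low[1]=2,low[2]=1,low[3]=2,low[4]=2); scc=(scc[0]=?,scc[1]=0,scc[2]=1,scc[3]=0,scc[4]=0)
step 5: low=(low[0]=0,low[1]=2,low[2]=1,low[3]=2,low[4]=2); scc=(scc[0]=2,scc[1]=0,scc[2]=1,scc[3]=0,scc[4]=0)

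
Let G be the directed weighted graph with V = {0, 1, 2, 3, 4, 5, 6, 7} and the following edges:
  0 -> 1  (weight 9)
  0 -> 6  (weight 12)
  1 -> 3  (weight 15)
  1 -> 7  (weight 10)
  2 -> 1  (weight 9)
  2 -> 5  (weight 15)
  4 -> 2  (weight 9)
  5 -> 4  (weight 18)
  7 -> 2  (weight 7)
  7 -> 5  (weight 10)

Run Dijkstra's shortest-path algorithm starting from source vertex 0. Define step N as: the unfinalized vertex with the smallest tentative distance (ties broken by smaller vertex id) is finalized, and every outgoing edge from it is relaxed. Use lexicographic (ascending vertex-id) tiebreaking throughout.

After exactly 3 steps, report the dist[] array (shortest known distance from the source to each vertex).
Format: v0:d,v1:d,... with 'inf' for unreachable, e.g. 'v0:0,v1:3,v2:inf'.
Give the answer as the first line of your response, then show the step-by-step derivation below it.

v0:0,v1:9,v2:inf,v3:24,v4:inf,v5:inf,v6:12,v7:19

step 1: dist = v0:0,v1:9,v2:inf,v3:inf,v4:inf,v5:inf,v6:12,v7:inf
step 2: dist = v0:0,v1:9,v2:inf,v3:24,v4:inf,v5:inf,v6:12,v7:19
step 3: dist = v0:0,v1:9,v2:inf,v3:24,v4:inf,v5:inf,v6:12,v7:19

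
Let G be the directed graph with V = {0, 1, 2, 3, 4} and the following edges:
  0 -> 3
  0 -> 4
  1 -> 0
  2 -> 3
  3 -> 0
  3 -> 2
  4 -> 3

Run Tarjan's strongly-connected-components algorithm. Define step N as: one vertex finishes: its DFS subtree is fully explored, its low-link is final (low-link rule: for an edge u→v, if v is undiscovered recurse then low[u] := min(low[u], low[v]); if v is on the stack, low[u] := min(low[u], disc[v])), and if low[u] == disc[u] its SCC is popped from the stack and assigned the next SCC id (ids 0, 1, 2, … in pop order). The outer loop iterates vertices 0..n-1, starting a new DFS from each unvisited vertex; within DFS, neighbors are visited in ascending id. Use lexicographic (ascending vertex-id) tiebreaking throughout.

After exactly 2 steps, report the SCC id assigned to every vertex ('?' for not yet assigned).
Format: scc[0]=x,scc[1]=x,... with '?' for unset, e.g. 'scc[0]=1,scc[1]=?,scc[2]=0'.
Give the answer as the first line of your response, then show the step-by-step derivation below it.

scc[0]=?,scc[1]=?,scc[2]=?,scc[3]=?,scc[4]=?

step 1: low=(low[0]=0,low[1]=?,low[2]=1,low[3]=0,low[4]=?); scc=(scc[0]=?,scc[1]=?,scc[2]=?,scc[3]=?,scc[4]=?)
step 2: low=(low[0]=0,low[1]=?,low[2]=1,low[3]=0,low[4]=?); scc=(scc[0]=?,scc[1]=?,scc[2]=?,scc[3]=?,scc[4]=?)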